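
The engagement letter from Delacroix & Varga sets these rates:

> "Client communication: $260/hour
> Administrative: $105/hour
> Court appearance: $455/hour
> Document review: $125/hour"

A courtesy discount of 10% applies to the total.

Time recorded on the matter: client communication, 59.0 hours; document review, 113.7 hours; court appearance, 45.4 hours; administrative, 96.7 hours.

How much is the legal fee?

$54,326.70

Client communication: 59.0 × $260 = $15,340.00
Administrative: 96.7 × $105 = $10,153.50
Court appearance: 45.4 × $455 = $20,657.00
Document review: 113.7 × $125 = $14,212.50
Subtotal: $60,363.00
Less 10% discount: −$6,036.30
Total: $60,363.00 − $6,036.30 = $54,326.70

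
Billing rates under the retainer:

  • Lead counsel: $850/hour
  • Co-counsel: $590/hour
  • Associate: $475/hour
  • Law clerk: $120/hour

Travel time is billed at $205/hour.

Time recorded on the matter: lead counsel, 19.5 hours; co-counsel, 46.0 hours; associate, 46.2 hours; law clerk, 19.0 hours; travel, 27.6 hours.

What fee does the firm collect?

Lead counsel: 19.5 × $850 = $16,575.00
Co-counsel: 46.0 × $590 = $27,140.00
Associate: 46.2 × $475 = $21,945.00
Law clerk: 19.0 × $120 = $2,280.00
Subtotal: $16,575.00 + $27,140.00 + $21,945.00 + $2,280.00 = $67,940.00
Travel: 27.6 × $205 = $5,658.00
Total: $67,940.00 + $5,658.00 = $73,598.00

$73,598.00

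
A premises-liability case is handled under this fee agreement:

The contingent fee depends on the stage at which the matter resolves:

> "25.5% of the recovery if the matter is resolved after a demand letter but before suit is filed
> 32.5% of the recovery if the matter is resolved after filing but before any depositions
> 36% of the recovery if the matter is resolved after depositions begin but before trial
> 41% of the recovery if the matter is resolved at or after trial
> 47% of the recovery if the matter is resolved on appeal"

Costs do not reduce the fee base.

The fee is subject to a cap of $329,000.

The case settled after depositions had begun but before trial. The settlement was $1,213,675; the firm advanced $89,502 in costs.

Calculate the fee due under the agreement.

$329,000.00

Fee base is the gross recovery, $1,213,675; costs are reimbursed separately.
The matter settled after depositions had begun but before trial, so the 36% rate applies.
$1,213,675 × 36% = $436,923.00
$436,923.00 exceeds the $329,000 cap, so the fee is capped at $329,000.00.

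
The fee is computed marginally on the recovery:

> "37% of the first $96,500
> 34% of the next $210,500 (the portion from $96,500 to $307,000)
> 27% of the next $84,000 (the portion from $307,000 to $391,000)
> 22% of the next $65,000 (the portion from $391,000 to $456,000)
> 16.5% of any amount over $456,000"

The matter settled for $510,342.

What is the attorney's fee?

First $96,500 at 37% = $35,705.00
Next $210,500 at 34% = $71,570.00
Next $84,000 at 27% = $22,680.00
Next $65,000 at 22% = $14,300.00
Remaining $54,342 at 16.5% = $8,966.43
Fee: $35,705.00 + $71,570.00 + $22,680.00 + $14,300.00 + $8,966.43 = $153,221.43

$153,221.43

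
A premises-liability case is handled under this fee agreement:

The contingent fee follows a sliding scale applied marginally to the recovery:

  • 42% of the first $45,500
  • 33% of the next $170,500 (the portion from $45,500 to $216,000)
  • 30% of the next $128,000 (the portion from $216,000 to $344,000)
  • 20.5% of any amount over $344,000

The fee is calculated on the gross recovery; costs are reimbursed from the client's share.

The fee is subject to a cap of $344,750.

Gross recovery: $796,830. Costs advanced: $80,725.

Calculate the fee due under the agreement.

$206,605.15

Fee base is the gross recovery, $796,830; costs are reimbursed separately.
First $45,500 at 42% = $19,110.00
Next $170,500 at 33% = $56,265.00
Next $128,000 at 30% = $38,400.00
Remaining $452,830 at 20.5% = $92,830.15
Fee: $19,110.00 + $56,265.00 + $38,400.00 + $92,830.15 = $206,605.15
$206,605.15 is under the $344,750 cap.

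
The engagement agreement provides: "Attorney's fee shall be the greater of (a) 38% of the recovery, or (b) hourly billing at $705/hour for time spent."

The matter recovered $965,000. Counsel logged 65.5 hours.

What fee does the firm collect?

(a) 38% of $965,000 = $366,700.00
(b) 65.5 × $705 = $46,177.50
The greater is (a): $366,700.00.

$366,700.00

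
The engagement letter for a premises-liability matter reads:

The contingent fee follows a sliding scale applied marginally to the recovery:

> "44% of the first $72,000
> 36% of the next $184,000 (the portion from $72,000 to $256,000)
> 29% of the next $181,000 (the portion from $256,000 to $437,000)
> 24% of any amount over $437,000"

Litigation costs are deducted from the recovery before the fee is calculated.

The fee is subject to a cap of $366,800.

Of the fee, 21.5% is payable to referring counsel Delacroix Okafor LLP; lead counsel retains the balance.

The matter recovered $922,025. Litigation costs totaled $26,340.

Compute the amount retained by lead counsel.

Fee base (net of costs): $922,025 − $26,340 = $895,685
First $72,000 at 44% = $31,680.00
Next $184,000 at 36% = $66,240.00
Next $181,000 at 29% = $52,490.00
Remaining $458,685 at 24% = $110,084.40
Fee: $31,680.00 + $66,240.00 + $52,490.00 + $110,084.40 = $260,494.40
$260,494.40 is under the $366,800 cap.
Referral share: 21.5% of $260,494.40 = $56,006.30; lead counsel retains $260,494.40 − $56,006.30 = $204,488.10.

$204,488.10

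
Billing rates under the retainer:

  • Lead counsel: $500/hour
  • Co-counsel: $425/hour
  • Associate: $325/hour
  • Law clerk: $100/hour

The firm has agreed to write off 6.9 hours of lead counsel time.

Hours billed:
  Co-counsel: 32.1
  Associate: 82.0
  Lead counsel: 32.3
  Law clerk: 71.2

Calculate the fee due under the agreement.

$60,112.50

Lead counsel: 32.3 × $500 = $16,150.00
Co-counsel: 32.1 × $425 = $13,642.50
Associate: 82.0 × $325 = $26,650.00
Law clerk: 71.2 × $100 = $7,120.00
Subtotal: $63,562.50
Write-off: 6.9 × $500 = $3,450.00
Total: $63,562.50 − $3,450.00 = $60,112.50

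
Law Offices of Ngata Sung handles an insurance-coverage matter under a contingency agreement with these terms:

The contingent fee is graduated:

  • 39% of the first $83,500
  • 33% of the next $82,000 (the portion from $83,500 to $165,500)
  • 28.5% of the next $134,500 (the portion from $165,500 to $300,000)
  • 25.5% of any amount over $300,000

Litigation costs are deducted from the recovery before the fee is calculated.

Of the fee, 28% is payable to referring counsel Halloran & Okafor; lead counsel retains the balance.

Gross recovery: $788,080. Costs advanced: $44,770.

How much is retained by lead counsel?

$151,921.12

Fee base (net of costs): $788,080 − $44,770 = $743,310
First $83,500 at 39% = $32,565.00
Next $82,000 at 33% = $27,060.00
Next $134,500 at 28.5% = $38,332.50
Remaining $443,310 at 25.5% = $113,044.05
Fee: $32,565.00 + $27,060.00 + $38,332.50 + $113,044.05 = $211,001.55
Referral share: 28% of $211,001.55 = $59,080.43; lead counsel retains $211,001.55 − $59,080.43 = $151,921.12.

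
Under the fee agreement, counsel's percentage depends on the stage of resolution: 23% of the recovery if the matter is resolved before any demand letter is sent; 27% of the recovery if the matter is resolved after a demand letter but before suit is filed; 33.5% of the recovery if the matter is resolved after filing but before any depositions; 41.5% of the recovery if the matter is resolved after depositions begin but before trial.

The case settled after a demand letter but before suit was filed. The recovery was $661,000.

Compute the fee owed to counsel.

The matter settled after a demand letter but before suit was filed, so the 27% rate applies.
$661,000 × 27% = $178,470.00

$178,470.00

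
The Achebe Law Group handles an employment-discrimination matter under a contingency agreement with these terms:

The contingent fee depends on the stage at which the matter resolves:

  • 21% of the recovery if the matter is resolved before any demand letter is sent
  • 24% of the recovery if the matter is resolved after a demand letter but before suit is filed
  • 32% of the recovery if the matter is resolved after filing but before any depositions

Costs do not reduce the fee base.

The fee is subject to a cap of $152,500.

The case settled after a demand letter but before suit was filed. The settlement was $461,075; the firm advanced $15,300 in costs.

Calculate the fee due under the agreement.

$110,658.00

Fee base is the gross recovery, $461,075; costs are reimbursed separately.
The matter settled after a demand letter but before suit was filed, so the 24% rate applies.
$461,075 × 24% = $110,658.00
$110,658.00 is under the $152,500 cap.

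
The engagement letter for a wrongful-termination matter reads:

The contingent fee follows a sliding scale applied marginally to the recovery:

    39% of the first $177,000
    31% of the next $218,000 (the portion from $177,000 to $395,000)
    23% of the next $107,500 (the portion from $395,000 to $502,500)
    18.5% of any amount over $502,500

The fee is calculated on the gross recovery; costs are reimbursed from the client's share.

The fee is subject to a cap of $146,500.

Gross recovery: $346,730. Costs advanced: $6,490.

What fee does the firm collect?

$121,646.30

Fee base is the gross recovery, $346,730; costs are reimbursed separately.
First $177,000 at 39% = $69,030.00
Remaining $169,730 at 31% = $52,616.30
Fee: $69,030.00 + $52,616.30 = $121,646.30
$121,646.30 is under the $146,500 cap.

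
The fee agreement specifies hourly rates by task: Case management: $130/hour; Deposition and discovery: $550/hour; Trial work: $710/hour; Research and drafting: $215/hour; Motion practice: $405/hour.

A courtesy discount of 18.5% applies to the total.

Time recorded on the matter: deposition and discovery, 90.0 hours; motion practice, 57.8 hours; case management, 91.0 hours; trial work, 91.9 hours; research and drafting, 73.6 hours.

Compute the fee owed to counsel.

Case management: 91.0 × $130 = $11,830.00
Deposition and discovery: 90.0 × $550 = $49,500.00
Trial work: 91.9 × $710 = $65,249.00
Research and drafting: 73.6 × $215 = $15,824.00
Motion practice: 57.8 × $405 = $23,409.00
Subtotal: $165,812.00
Less 18.5% discount: −$30,675.22
Total: $165,812.00 − $30,675.22 = $135,136.78

$135,136.78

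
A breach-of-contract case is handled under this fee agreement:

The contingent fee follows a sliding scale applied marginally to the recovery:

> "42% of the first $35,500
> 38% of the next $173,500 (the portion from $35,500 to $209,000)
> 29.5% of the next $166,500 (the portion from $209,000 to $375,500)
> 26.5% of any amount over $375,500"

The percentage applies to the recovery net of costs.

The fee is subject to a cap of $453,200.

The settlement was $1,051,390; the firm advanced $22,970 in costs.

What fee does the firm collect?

$302,981.30

Fee base (net of costs): $1,051,390 − $22,970 = $1,028,420
First $35,500 at 42% = $14,910.00
Next $173,500 at 38% = $65,930.00
Next $166,500 at 29.5% = $49,117.50
Remaining $652,920 at 26.5% = $173,023.80
Fee: $14,910.00 + $65,930.00 + $49,117.50 + $173,023.80 = $302,981.30
$302,981.30 is under the $453,200 cap.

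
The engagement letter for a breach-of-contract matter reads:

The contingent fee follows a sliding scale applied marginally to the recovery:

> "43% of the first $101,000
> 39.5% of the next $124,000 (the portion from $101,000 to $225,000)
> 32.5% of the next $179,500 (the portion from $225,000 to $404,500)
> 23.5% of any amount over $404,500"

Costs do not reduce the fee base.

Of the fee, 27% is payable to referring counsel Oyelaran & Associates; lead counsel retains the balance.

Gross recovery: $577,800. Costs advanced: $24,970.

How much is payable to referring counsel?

Fee base is the gross recovery, $577,800; costs are reimbursed separately.
First $101,000 at 43% = $43,430.00
Next $124,000 at 39.5% = $48,980.00
Next $179,500 at 32.5% = $58,337.50
Remaining $173,300 at 23.5% = $40,725.50
Fee: $43,430.00 + $48,980.00 + $58,337.50 + $40,725.50 = $191,473.00
Referral share: 27% of $191,473.00 = $51,697.71; lead counsel retains $191,473.00 − $51,697.71 = $139,775.29.

$51,697.71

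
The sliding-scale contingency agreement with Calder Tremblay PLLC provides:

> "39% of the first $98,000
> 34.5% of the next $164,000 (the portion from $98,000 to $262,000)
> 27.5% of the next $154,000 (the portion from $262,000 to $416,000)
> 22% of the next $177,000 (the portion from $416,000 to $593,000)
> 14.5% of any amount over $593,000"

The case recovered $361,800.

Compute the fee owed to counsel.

First $98,000 at 39% = $38,220.00
Next $164,000 at 34.5% = $56,580.00
Remaining $99,800 at 27.5% = $27,445.00
Fee: $38,220.00 + $56,580.00 + $27,445.00 = $122,245.00

$122,245.00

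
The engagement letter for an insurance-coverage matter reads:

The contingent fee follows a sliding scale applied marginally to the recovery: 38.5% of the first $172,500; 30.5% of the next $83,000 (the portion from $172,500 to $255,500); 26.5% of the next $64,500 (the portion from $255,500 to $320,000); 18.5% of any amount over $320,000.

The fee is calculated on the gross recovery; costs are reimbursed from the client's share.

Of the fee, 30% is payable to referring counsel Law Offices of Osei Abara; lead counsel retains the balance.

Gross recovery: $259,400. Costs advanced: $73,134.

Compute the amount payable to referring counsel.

$27,828.30

Fee base is the gross recovery, $259,400; costs are reimbursed separately.
First $172,500 at 38.5% = $66,412.50
Next $83,000 at 30.5% = $25,315.00
Remaining $3,900 at 26.5% = $1,033.50
Fee: $66,412.50 + $25,315.00 + $1,033.50 = $92,761.00
Referral share: 30% of $92,761.00 = $27,828.30; lead counsel retains $92,761.00 − $27,828.30 = $64,932.70.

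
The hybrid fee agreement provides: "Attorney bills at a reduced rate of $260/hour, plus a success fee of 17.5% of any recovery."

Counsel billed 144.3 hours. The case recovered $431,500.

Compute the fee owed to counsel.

$113,030.50

Hourly: 144.3 × $260 = $37,518.00
Success fee: 17.5% of $431,500 = $75,512.50
Total: $37,518.00 + $75,512.50 = $113,030.50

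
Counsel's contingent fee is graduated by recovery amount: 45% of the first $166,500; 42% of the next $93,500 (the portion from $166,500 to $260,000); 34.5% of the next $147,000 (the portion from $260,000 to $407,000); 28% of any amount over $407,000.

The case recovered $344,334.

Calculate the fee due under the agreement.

First $166,500 at 45% = $74,925.00
Next $93,500 at 42% = $39,270.00
Remaining $84,334 at 34.5% = $29,095.23
Fee: $74,925.00 + $39,270.00 + $29,095.23 = $143,290.23

$143,290.23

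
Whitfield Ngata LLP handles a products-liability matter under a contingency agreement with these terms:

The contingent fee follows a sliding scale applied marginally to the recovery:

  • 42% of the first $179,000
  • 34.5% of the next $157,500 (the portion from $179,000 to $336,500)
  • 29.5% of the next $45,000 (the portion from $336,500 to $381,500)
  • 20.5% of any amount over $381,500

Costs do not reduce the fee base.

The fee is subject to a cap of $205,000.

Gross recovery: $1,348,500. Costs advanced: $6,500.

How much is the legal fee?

Fee base is the gross recovery, $1,348,500; costs are reimbursed separately.
First $179,000 at 42% = $75,180.00
Next $157,500 at 34.5% = $54,337.50
Next $45,000 at 29.5% = $13,275.00
Remaining $967,000 at 20.5% = $198,235.00
Fee: $75,180.00 + $54,337.50 + $13,275.00 + $198,235.00 = $341,027.50
$341,027.50 exceeds the $205,000 cap, so the fee is capped at $205,000.00.

$205,000.00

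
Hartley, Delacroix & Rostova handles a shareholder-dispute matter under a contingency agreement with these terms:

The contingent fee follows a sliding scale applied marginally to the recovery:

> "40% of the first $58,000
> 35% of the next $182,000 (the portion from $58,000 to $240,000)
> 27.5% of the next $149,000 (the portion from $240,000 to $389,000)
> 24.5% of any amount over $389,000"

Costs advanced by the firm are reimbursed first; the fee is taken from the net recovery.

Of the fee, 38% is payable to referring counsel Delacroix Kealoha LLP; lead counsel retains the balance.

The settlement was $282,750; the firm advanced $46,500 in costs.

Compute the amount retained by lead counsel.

Fee base (net of costs): $282,750 − $46,500 = $236,250
First $58,000 at 40% = $23,200.00
Remaining $178,250 at 35% = $62,387.50
Fee: $23,200.00 + $62,387.50 = $85,587.50
Referral share: 38% of $85,587.50 = $32,523.25; lead counsel retains $85,587.50 − $32,523.25 = $53,064.25.

$53,064.25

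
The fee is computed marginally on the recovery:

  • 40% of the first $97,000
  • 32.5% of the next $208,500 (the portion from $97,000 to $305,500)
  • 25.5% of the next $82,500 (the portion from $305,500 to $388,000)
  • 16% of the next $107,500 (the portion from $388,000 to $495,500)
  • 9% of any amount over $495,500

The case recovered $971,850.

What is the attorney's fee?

$187,671.50

First $97,000 at 40% = $38,800.00
Next $208,500 at 32.5% = $67,762.50
Next $82,500 at 25.5% = $21,037.50
Next $107,500 at 16% = $17,200.00
Remaining $476,350 at 9% = $42,871.50
Fee: $38,800.00 + $67,762.50 + $21,037.50 + $17,200.00 + $42,871.50 = $187,671.50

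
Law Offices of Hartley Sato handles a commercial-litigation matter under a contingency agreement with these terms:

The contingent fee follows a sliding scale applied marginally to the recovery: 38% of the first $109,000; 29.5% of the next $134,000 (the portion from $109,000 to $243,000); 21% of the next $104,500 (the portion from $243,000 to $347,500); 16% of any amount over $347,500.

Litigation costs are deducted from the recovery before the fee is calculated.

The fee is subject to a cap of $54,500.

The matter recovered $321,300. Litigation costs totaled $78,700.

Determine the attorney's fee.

Fee base (net of costs): $321,300 − $78,700 = $242,600
First $109,000 at 38% = $41,420.00
Remaining $133,600 at 29.5% = $39,412.00
Fee: $41,420.00 + $39,412.00 = $80,832.00
$80,832.00 exceeds the $54,500 cap, so the fee is capped at $54,500.00.

$54,500.00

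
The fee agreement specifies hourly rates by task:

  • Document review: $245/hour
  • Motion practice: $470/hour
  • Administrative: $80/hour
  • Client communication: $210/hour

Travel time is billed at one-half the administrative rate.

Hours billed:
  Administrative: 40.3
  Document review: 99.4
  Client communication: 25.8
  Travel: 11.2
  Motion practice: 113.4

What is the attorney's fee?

$86,741.00

Document review: 99.4 × $245 = $24,353.00
Motion practice: 113.4 × $470 = $53,298.00
Administrative: 40.3 × $80 = $3,224.00
Client communication: 25.8 × $210 = $5,418.00
Subtotal: $24,353.00 + $53,298.00 + $3,224.00 + $5,418.00 = $86,293.00
Travel: 11.2 × ($80 ÷ 2) = 11.2 × $40.00 = $448.00
Total: $86,293.00 + $448.00 = $86,741.00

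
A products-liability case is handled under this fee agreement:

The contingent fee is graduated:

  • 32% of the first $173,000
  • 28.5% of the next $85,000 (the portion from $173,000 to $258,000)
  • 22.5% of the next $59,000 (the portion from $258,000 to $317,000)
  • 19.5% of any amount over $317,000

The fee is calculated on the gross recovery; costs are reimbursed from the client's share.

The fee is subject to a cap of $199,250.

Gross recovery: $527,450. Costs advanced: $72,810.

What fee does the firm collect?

$133,897.75

Fee base is the gross recovery, $527,450; costs are reimbursed separately.
First $173,000 at 32% = $55,360.00
Next $85,000 at 28.5% = $24,225.00
Next $59,000 at 22.5% = $13,275.00
Remaining $210,450 at 19.5% = $41,037.75
Fee: $55,360.00 + $24,225.00 + $13,275.00 + $41,037.75 = $133,897.75
$133,897.75 is under the $199,250 cap.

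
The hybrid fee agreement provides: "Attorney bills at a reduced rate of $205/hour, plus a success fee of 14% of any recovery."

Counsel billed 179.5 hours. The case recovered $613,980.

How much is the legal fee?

Hourly: 179.5 × $205 = $36,797.50
Success fee: 14% of $613,980 = $85,957.20
Total: $36,797.50 + $85,957.20 = $122,754.70

$122,754.70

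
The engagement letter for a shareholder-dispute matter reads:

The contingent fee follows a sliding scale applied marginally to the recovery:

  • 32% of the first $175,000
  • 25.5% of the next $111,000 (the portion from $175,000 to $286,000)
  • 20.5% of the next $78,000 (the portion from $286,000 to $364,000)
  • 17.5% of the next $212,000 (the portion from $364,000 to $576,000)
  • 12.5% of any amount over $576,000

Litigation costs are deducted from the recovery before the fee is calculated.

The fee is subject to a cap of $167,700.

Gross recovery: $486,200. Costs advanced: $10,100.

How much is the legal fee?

$119,912.50

Fee base (net of costs): $486,200 − $10,100 = $476,100
First $175,000 at 32% = $56,000.00
Next $111,000 at 25.5% = $28,305.00
Next $78,000 at 20.5% = $15,990.00
Remaining $112,100 at 17.5% = $19,617.50
Fee: $56,000.00 + $28,305.00 + $15,990.00 + $19,617.50 = $119,912.50
$119,912.50 is under the $167,700 cap.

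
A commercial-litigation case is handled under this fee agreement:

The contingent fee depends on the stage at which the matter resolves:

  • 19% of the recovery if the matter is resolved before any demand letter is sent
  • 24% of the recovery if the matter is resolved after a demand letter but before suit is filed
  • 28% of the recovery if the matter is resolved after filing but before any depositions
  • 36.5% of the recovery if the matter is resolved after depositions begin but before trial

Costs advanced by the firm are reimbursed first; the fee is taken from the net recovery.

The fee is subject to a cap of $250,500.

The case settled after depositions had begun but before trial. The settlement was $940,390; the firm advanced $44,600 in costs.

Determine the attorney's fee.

$250,500.00

Fee base (net of costs): $940,390 − $44,600 = $895,790
The matter settled after depositions had begun but before trial, so the 36.5% rate applies.
$895,790 × 36.5% = $326,963.35
$326,963.35 exceeds the $250,500 cap, so the fee is capped at $250,500.00.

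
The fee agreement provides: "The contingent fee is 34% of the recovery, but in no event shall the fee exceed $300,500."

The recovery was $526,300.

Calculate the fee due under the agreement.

$178,942.00

34% of $526,300 = $178,942.00
That is under the $300,500 cap.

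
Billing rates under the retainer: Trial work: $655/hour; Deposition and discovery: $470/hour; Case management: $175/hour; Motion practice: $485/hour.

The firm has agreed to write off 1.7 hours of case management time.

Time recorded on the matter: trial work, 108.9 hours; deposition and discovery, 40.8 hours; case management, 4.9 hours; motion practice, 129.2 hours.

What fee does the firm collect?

$153,727.50

Trial work: 108.9 × $655 = $71,329.50
Deposition and discovery: 40.8 × $470 = $19,176.00
Case management: 4.9 × $175 = $857.50
Motion practice: 129.2 × $485 = $62,662.00
Subtotal: $154,025.00
Write-off: 1.7 × $175 = $297.50
Total: $154,025.00 − $297.50 = $153,727.50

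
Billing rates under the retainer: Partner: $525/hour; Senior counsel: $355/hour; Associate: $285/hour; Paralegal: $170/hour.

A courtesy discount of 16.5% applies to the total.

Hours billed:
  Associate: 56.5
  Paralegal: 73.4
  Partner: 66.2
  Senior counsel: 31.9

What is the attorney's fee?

$62,341.10

Partner: 66.2 × $525 = $34,755.00
Senior counsel: 31.9 × $355 = $11,324.50
Associate: 56.5 × $285 = $16,102.50
Paralegal: 73.4 × $170 = $12,478.00
Subtotal: $74,660.00
Less 16.5% discount: −$12,318.90
Total: $74,660.00 − $12,318.90 = $62,341.10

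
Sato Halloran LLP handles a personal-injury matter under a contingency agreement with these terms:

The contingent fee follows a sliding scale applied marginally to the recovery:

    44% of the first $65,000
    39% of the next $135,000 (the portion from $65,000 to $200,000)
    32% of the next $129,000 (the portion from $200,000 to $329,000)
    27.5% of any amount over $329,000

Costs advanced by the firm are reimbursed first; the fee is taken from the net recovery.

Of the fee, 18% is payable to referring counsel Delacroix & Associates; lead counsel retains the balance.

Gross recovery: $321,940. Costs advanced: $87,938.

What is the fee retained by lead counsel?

$75,547.12

Fee base (net of costs): $321,940 − $87,938 = $234,002
First $65,000 at 44% = $28,600.00
Next $135,000 at 39% = $52,650.00
Remaining $34,002 at 32% = $10,880.64
Fee: $28,600.00 + $52,650.00 + $10,880.64 = $92,130.64
Referral share: 18% of $92,130.64 = $16,583.52; lead counsel retains $92,130.64 − $16,583.52 = $75,547.12.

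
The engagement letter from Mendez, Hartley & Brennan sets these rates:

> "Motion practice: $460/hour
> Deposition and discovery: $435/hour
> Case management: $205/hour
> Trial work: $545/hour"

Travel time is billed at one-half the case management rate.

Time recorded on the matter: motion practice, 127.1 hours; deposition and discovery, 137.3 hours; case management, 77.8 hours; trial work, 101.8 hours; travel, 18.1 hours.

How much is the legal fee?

$191,476.75

Motion practice: 127.1 × $460 = $58,466.00
Deposition and discovery: 137.3 × $435 = $59,725.50
Case management: 77.8 × $205 = $15,949.00
Trial work: 101.8 × $545 = $55,481.00
Subtotal: $58,466.00 + $59,725.50 + $15,949.00 + $55,481.00 = $189,621.50
Travel: 18.1 × ($205 ÷ 2) = 18.1 × $102.50 = $1,855.25
Total: $189,621.50 + $1,855.25 = $191,476.75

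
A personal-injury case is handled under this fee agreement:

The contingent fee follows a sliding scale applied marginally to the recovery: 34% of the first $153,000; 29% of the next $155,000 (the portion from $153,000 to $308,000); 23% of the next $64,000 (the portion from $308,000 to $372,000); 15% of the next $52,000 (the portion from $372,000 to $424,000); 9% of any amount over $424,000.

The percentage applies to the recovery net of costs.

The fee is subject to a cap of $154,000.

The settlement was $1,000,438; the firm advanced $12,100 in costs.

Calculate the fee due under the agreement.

$154,000.00

Fee base (net of costs): $1,000,438 − $12,100 = $988,338
First $153,000 at 34% = $52,020.00
Next $155,000 at 29% = $44,950.00
Next $64,000 at 23% = $14,720.00
Next $52,000 at 15% = $7,800.00
Remaining $564,338 at 9% = $50,790.42
Fee: $52,020.00 + $44,950.00 + $14,720.00 + $7,800.00 + $50,790.42 = $170,280.42
$170,280.42 exceeds the $154,000 cap, so the fee is capped at $154,000.00.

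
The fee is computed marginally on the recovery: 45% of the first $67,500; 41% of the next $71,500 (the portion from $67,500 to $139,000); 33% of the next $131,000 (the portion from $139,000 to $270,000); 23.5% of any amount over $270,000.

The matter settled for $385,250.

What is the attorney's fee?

$130,003.75

First $67,500 at 45% = $30,375.00
Next $71,500 at 41% = $29,315.00
Next $131,000 at 33% = $43,230.00
Remaining $115,250 at 23.5% = $27,083.75
Fee: $30,375.00 + $29,315.00 + $43,230.00 + $27,083.75 = $130,003.75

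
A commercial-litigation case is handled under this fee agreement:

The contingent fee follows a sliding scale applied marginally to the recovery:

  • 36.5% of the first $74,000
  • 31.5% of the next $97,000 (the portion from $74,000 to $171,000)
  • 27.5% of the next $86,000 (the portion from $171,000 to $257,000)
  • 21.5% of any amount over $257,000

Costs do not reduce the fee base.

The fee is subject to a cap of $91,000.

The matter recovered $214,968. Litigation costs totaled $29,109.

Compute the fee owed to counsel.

Fee base is the gross recovery, $214,968; costs are reimbursed separately.
First $74,000 at 36.5% = $27,010.00
Next $97,000 at 31.5% = $30,555.00
Remaining $43,968 at 27.5% = $12,091.20
Fee: $27,010.00 + $30,555.00 + $12,091.20 = $69,656.20
$69,656.20 is under the $91,000 cap.

$69,656.20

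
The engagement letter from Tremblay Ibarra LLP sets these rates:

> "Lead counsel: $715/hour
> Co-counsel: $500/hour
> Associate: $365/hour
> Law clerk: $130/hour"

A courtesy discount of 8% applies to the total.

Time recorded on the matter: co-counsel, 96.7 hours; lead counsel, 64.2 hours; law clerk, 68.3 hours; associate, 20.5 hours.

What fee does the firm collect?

$101,765.34

Lead counsel: 64.2 × $715 = $45,903.00
Co-counsel: 96.7 × $500 = $48,350.00
Associate: 20.5 × $365 = $7,482.50
Law clerk: 68.3 × $130 = $8,879.00
Subtotal: $110,614.50
Less 8% discount: −$8,849.16
Total: $110,614.50 − $8,849.16 = $101,765.34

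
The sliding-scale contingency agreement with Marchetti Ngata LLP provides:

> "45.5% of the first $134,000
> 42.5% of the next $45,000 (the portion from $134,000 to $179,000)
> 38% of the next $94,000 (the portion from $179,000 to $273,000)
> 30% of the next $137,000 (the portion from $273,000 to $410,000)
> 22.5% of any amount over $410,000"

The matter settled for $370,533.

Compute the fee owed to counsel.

$145,074.90

First $134,000 at 45.5% = $60,970.00
Next $45,000 at 42.5% = $19,125.00
Next $94,000 at 38% = $35,720.00
Remaining $97,533 at 30% = $29,259.90
Fee: $60,970.00 + $19,125.00 + $35,720.00 + $29,259.90 = $145,074.90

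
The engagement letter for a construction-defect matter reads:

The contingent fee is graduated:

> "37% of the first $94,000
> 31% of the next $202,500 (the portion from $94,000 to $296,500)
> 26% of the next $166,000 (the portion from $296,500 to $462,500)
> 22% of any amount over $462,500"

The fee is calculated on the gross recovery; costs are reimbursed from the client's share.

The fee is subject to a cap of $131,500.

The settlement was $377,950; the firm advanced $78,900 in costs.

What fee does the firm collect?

Fee base is the gross recovery, $377,950; costs are reimbursed separately.
First $94,000 at 37% = $34,780.00
Next $202,500 at 31% = $62,775.00
Remaining $81,450 at 26% = $21,177.00
Fee: $34,780.00 + $62,775.00 + $21,177.00 = $118,732.00
$118,732.00 is under the $131,500 cap.

$118,732.00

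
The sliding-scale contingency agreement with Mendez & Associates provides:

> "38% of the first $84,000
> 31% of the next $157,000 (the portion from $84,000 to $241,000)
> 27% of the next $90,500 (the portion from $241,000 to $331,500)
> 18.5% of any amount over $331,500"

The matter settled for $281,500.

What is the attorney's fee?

$91,525.00

First $84,000 at 38% = $31,920.00
Next $157,000 at 31% = $48,670.00
Remaining $40,500 at 27% = $10,935.00
Fee: $31,920.00 + $48,670.00 + $10,935.00 = $91,525.00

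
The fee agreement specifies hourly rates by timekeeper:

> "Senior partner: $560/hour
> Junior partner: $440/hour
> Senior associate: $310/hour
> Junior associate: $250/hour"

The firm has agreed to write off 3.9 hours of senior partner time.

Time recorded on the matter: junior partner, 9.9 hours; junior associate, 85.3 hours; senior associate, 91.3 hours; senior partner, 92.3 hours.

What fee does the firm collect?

Senior partner: 92.3 × $560 = $51,688.00
Junior partner: 9.9 × $440 = $4,356.00
Senior associate: 91.3 × $310 = $28,303.00
Junior associate: 85.3 × $250 = $21,325.00
Subtotal: $105,672.00
Write-off: 3.9 × $560 = $2,184.00
Total: $105,672.00 − $2,184.00 = $103,488.00

$103,488.00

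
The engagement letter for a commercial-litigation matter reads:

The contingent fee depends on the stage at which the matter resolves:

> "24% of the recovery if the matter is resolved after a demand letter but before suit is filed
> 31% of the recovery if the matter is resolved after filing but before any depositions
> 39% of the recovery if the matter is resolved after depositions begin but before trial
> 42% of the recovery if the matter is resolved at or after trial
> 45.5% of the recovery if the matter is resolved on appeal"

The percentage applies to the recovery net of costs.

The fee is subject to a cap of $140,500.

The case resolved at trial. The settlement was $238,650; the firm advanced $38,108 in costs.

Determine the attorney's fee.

$84,227.64

Fee base (net of costs): $238,650 − $38,108 = $200,542
The matter resolved at trial, so the 42% rate applies.
$200,542 × 42% = $84,227.64
$84,227.64 is under the $140,500 cap.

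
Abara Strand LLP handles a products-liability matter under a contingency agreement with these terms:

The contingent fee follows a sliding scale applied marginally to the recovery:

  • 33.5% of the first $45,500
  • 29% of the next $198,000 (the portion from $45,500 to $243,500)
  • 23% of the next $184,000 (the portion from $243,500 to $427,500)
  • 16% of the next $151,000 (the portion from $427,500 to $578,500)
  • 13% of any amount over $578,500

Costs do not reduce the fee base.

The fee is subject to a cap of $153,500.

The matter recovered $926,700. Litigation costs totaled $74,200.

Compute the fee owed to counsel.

Fee base is the gross recovery, $926,700; costs are reimbursed separately.
First $45,500 at 33.5% = $15,242.50
Next $198,000 at 29% = $57,420.00
Next $184,000 at 23% = $42,320.00
Next $151,000 at 16% = $24,160.00
Remaining $348,200 at 13% = $45,266.00
Fee: $15,242.50 + $57,420.00 + $42,320.00 + $24,160.00 + $45,266.00 = $184,408.50
$184,408.50 exceeds the $153,500 cap, so the fee is capped at $153,500.00.

$153,500.00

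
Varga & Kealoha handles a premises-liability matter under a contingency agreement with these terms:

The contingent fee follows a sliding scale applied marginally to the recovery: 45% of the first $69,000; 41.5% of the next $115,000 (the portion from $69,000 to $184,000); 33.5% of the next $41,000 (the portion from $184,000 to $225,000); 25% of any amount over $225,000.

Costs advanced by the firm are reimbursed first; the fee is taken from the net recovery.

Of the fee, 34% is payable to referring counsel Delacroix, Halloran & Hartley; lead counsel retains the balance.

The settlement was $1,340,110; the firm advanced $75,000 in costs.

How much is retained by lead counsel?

$232,674.75

Fee base (net of costs): $1,340,110 − $75,000 = $1,265,110
First $69,000 at 45% = $31,050.00
Next $115,000 at 41.5% = $47,725.00
Next $41,000 at 33.5% = $13,735.00
Remaining $1,040,110 at 25% = $260,027.50
Fee: $31,050.00 + $47,725.00 + $13,735.00 + $260,027.50 = $352,537.50
Referral share: 34% of $352,537.50 = $119,862.75; lead counsel retains $352,537.50 − $119,862.75 = $232,674.75.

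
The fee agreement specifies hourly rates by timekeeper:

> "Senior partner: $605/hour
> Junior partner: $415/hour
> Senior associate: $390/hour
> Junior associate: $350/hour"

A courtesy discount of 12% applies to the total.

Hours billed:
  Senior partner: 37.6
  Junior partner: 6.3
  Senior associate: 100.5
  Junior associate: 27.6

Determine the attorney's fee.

$65,311.40

Senior partner: 37.6 × $605 = $22,748.00
Junior partner: 6.3 × $415 = $2,614.50
Senior associate: 100.5 × $390 = $39,195.00
Junior associate: 27.6 × $350 = $9,660.00
Subtotal: $74,217.50
Less 12% discount: −$8,906.10
Total: $74,217.50 − $8,906.10 = $65,311.40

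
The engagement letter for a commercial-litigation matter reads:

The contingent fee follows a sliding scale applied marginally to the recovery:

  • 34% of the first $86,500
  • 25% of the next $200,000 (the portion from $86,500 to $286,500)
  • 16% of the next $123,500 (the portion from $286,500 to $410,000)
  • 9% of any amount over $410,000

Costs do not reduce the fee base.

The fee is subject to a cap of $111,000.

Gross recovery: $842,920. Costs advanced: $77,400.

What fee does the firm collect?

Fee base is the gross recovery, $842,920; costs are reimbursed separately.
First $86,500 at 34% = $29,410.00
Next $200,000 at 25% = $50,000.00
Next $123,500 at 16% = $19,760.00
Remaining $432,920 at 9% = $38,962.80
Fee: $29,410.00 + $50,000.00 + $19,760.00 + $38,962.80 = $138,132.80
$138,132.80 exceeds the $111,000 cap, so the fee is capped at $111,000.00.

$111,000.00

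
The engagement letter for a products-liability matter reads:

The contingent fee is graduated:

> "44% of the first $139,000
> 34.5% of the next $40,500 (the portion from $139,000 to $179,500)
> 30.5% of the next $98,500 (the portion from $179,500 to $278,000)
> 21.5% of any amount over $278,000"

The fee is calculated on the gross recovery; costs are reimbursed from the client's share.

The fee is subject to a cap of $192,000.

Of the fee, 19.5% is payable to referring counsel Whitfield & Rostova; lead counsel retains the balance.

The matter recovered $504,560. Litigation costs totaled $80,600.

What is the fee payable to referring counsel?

Fee base is the gross recovery, $504,560; costs are reimbursed separately.
First $139,000 at 44% = $61,160.00
Next $40,500 at 34.5% = $13,972.50
Next $98,500 at 30.5% = $30,042.50
Remaining $226,560 at 21.5% = $48,710.40
Fee: $61,160.00 + $13,972.50 + $30,042.50 + $48,710.40 = $153,885.40
$153,885.40 is under the $192,000 cap.
Referral share: 19.5% of $153,885.40 = $30,007.65; lead counsel retains $153,885.40 − $30,007.65 = $123,877.75.

$30,007.65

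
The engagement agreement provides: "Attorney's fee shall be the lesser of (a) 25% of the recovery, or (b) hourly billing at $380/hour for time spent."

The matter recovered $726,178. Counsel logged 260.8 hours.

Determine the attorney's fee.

$99,104.00

(a) 25% of $726,178 = $181,544.50
(b) 260.8 × $380 = $99,104.00
The lesser is (b): $99,104.00.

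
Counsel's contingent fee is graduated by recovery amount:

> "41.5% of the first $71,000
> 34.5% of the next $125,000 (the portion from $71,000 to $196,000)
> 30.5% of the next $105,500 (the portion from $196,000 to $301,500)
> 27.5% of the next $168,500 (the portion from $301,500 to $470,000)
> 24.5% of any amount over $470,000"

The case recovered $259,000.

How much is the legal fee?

First $71,000 at 41.5% = $29,465.00
Next $125,000 at 34.5% = $43,125.00
Remaining $63,000 at 30.5% = $19,215.00
Fee: $29,465.00 + $43,125.00 + $19,215.00 = $91,805.00

$91,805.00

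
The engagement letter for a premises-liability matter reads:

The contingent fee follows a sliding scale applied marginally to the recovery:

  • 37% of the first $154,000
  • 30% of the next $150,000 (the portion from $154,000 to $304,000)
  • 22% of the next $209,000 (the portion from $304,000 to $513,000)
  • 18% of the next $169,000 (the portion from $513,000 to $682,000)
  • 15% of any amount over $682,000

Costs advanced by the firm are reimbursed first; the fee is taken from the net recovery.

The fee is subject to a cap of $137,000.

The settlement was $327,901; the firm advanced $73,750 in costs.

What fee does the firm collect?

$87,025.30

Fee base (net of costs): $327,901 − $73,750 = $254,151
First $154,000 at 37% = $56,980.00
Remaining $100,151 at 30% = $30,045.30
Fee: $56,980.00 + $30,045.30 = $87,025.30
$87,025.30 is under the $137,000 cap.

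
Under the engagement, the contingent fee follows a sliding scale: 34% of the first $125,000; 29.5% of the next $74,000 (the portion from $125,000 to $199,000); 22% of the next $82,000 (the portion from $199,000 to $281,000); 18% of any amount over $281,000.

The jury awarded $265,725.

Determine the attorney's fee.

$79,009.50

First $125,000 at 34% = $42,500.00
Next $74,000 at 29.5% = $21,830.00
Remaining $66,725 at 22% = $14,679.50
Fee: $42,500.00 + $21,830.00 + $14,679.50 = $79,009.50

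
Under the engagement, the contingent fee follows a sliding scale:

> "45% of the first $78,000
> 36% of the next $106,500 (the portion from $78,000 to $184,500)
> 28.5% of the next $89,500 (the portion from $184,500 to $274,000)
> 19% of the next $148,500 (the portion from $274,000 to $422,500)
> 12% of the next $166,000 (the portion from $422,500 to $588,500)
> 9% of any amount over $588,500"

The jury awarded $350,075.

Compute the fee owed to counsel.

$113,401.75

First $78,000 at 45% = $35,100.00
Next $106,500 at 36% = $38,340.00
Next $89,500 at 28.5% = $25,507.50
Remaining $76,075 at 19% = $14,454.25
Fee: $35,100.00 + $38,340.00 + $25,507.50 + $14,454.25 = $113,401.75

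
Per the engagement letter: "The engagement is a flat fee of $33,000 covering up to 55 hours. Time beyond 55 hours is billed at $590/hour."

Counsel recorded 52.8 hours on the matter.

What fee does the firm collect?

52.8 hours is within the 55-hour scope; only the flat fee applies.

$33,000.00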